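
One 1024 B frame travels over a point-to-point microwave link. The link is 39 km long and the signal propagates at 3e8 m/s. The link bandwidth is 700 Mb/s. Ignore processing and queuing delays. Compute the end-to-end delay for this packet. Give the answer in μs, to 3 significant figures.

142 μs

L = 1024 × 8 = 8192 bits.
Transmission delay = L/R = 8192 / 700000000 = 11.7029 μs.
Propagation delay = d/s = 39000 m / 300000000 m/s = 130 μs.
Total = 142 μs.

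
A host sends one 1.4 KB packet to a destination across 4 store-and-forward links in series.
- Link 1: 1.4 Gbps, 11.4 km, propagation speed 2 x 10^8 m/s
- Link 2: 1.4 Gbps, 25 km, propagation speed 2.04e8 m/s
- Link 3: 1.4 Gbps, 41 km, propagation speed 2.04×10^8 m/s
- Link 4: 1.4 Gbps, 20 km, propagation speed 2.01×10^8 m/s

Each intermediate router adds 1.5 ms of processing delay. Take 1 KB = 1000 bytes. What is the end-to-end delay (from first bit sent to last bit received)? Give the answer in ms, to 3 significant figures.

5.01 ms

L = 11200 bits.
Transmission delay per hop = L/R = 11200/1400000000 = 0.008 ms; 4 hops → 0.032 ms.
Propagation delays (d/s per hop): 0.057, 0.122549, 0.20098, 0.0995025 ms; sum = 0.480032 ms.
Processing at 3 router(s): 3 × 1.5 ms = 4.5 ms.
End-to-end = 5.01 ms.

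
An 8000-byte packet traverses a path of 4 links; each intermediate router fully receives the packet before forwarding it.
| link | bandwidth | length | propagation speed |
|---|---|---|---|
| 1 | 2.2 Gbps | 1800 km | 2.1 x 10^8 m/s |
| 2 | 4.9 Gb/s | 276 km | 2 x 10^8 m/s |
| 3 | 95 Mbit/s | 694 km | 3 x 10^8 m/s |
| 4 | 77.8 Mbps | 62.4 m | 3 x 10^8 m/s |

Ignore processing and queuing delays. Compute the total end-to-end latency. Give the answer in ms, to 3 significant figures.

13.8 ms

L = 8000 × 8 = 64000 bits.
Transmission delays (L/R per hop): 0.0290909, 0.0130612, 0.673684, 0.822622 ms; sum = 1.53846 ms.
Propagation delays (d/s per hop): 8.57143, 1.38, 2.31333, 0.000208 ms; sum = 12.265 ms.
End-to-end = 13.8 ms.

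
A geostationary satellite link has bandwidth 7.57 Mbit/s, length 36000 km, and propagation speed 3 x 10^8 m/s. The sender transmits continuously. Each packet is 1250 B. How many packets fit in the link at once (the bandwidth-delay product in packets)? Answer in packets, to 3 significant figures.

90.8 packets

Propagation delay = 36000000 / 300000000 = 0.12 s.
BDP = R × t_prop = 7570000 × 0.12 = 908400 bits.
In packets of 10000 bits: 90.8 packets.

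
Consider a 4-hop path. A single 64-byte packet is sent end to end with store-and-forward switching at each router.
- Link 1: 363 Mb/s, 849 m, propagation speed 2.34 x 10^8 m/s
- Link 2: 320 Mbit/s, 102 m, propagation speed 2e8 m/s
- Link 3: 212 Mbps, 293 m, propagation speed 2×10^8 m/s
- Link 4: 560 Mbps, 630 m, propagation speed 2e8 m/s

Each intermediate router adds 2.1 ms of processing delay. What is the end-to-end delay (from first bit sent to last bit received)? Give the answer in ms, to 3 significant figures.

L = 64 × 8 = 512 bits.
Transmission delays (L/R per hop): 0.00141047, 0.0016, 0.00241509, 0.000914286 ms; sum = 0.00633985 ms.
Propagation delays (d/s per hop): 0.00362821, 0.00051, 0.001465, 0.00315 ms; sum = 0.00875321 ms.
Processing at 3 router(s): 3 × 2.1 ms = 6.3 ms.
End-to-end = 6.32 ms.

6.32 ms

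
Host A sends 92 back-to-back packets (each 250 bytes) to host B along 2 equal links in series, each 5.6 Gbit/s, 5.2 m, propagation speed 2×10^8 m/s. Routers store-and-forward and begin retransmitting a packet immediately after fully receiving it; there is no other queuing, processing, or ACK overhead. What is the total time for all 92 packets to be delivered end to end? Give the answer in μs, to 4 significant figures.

Per-hop transmission t_tx = L/R = 2000/5600000000 = 0.357143 μs.
Per-hop propagation t_prop = 5.2/200000000 = 0.026 μs.
Pipeline fill: first packet needs 2·t_tx to clear all hops; remaining 91 packets each add one t_tx.
Total = (2+92-1)·t_tx + 2·t_prop = 93·0.357143 + 2·0.026 = 33.27 μs.

33.27 μs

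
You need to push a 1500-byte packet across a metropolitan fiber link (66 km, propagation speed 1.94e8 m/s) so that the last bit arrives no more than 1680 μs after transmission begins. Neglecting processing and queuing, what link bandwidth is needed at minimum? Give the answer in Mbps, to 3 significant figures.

L = 12000 bits.
Propagation delay = 66000 / 194000000 = 340.206 μs.
Transmission budget = 1680 − 340.206 = 1339.79 μs.
R ≥ L / t_tx = 12000 bits / 0.00133979 s = 8.96 Mbps.

8.96 Mbps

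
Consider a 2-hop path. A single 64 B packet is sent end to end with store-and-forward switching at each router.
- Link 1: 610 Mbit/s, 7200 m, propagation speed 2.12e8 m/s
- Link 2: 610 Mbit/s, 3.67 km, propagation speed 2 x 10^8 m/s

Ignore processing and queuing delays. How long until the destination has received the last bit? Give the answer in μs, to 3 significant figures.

L = 64 × 8 = 512 bits.
Transmission delay per hop = L/R = 512/610000000 = 0.839344 μs; 2 hops → 1.67869 μs.
Propagation delays (d/s per hop): 33.9623, 18.35 μs; sum = 52.3123 μs.
End-to-end = 54.0 μs.

54.0 μs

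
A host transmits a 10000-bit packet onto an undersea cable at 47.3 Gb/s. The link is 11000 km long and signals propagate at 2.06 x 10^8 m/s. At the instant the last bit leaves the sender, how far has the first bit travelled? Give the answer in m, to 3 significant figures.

43.6 m

t_tx = L/R = 10000/47300000000 = 2.11416e-07 s.
Distance = s × t_tx = 206000000 × 2.11416e-07 = 43.6 m.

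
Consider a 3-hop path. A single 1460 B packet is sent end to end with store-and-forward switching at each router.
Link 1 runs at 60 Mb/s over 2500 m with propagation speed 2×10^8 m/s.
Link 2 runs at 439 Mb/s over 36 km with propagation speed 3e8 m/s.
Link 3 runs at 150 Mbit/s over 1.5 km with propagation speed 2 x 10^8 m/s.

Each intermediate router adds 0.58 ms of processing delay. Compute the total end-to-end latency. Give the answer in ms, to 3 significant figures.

L = 1460 × 8 = 11680 bits.
Transmission delays (L/R per hop): 0.194667, 0.0266059, 0.0778667 ms; sum = 0.299139 ms.
Propagation delays (d/s per hop): 0.0125, 0.12, 0.0075 ms; sum = 0.14 ms.
Processing at 2 router(s): 2 × 0.58 ms = 1.16 ms.
End-to-end = 1.60 ms.

1.60 ms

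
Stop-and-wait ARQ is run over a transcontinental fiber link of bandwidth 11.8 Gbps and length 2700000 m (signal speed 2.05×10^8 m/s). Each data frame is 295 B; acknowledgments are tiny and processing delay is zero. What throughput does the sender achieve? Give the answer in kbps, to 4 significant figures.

89.59 kbps

t_tx = L/R = 2360/11800000000 = 2e-07 s.
t_prop = 2700000/2.05e+08 = 0.0131707 s; RTT = 0.0263415 s.
Cycle = t_tx + RTT = 0.0263417 s.
Throughput = L / cycle = 2360 / 0.0263417 = 89.59 kbps.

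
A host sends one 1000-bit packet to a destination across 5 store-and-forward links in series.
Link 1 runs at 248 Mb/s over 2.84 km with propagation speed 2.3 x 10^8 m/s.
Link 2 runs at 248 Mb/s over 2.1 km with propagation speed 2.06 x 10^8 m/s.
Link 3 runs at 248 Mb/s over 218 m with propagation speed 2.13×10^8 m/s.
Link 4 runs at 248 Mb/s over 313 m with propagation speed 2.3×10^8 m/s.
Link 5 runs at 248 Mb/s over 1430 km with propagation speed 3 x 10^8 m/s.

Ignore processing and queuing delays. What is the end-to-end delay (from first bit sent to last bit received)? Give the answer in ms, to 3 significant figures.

4.81 ms

Transmission delay per hop = L/R = 1000/248000000 = 0.00403226 ms; 5 hops → 0.0201613 ms.
Propagation delays (d/s per hop): 0.0123478, 0.0101942, 0.00102347, 0.00136087, 4.76667 ms; sum = 4.79159 ms.
End-to-end = 4.81 ms.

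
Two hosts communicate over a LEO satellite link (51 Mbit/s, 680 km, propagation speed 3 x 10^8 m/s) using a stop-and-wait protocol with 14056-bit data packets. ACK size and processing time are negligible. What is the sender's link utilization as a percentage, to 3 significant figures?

5.73 %

t_tx = L/R = 14056/51000000 = 0.000275608 s.
t_prop = 680000/300000000 = 0.00226667 s; RTT = 0.00453333 s.
Cycle = t_tx + RTT = 0.00480894 s.
Utilization = t_tx / cycle = 0.000275608/0.00480894 = 5.73 %.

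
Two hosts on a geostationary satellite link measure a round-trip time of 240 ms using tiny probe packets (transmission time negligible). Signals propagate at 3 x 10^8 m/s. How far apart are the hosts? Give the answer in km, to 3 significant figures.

36000 km

One-way propagation = RTT/2 = 120 ms.
d = s × t = 300000000 × 0.12 = 36000 km.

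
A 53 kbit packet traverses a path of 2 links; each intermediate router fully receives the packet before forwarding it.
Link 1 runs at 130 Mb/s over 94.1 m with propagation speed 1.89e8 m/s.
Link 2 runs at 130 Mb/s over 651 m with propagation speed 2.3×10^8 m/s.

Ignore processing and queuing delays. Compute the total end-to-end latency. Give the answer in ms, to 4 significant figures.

0.8187 ms

L = 53000 bits.
Transmission delay per hop = L/R = 53000/130000000 = 0.407692 ms; 2 hops → 0.815385 ms.
Propagation delays (d/s per hop): 0.000497884, 0.00283043 ms; sum = 0.00332832 ms.
End-to-end = 0.8187 ms.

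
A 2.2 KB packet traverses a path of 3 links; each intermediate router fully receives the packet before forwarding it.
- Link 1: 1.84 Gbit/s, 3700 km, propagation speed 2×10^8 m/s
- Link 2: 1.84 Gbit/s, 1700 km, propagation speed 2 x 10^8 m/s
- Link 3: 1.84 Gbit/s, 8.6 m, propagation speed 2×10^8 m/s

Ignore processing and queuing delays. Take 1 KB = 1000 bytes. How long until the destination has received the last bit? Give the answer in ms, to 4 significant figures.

L = 17600 bits.
Transmission delay per hop = L/R = 17600/1840000000 = 0.00956522 ms; 3 hops → 0.0286957 ms.
Propagation delays (d/s per hop): 18.5, 8.5, 4.3e-05 ms; sum = 27 ms.
End-to-end = 27.03 ms.

27.03 ms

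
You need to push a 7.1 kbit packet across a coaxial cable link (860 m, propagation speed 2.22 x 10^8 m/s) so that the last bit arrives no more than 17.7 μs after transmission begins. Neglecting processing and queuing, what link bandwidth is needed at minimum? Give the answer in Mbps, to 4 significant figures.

513.5 Mbps

Propagation delay = 860 / 2.22e+08 = 3.87387 μs.
Transmission budget = 17.7 − 3.87387 = 13.8261 μs.
R ≥ L / t_tx = 7100 bits / 1.38261e-05 s = 513.5 Mbps.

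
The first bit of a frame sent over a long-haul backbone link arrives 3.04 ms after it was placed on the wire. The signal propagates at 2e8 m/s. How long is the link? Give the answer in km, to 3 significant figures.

608 km

d = s × t_prop = 200000000 × 0.00304 = 608 km.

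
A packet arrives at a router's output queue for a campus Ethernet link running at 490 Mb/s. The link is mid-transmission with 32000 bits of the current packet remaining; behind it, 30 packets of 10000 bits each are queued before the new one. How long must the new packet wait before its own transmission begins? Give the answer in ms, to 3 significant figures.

Each queued packet: L/R = 10000/490000000 = 0.0204082 ms.
30 queued → 0.612245 ms.
Plus remaining 32000 bits of current packet: 0.0653061 ms.
Queuing delay = 0.678 ms.

0.678 ms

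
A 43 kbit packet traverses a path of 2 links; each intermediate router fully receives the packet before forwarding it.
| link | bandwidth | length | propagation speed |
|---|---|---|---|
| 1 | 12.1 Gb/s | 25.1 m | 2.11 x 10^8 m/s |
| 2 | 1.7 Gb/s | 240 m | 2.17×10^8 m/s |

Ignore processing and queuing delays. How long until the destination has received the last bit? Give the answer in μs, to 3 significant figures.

L = 43000 bits.
Transmission delays (L/R per hop): 3.55372, 25.2941 μs; sum = 28.8478 μs.
Propagation delays (d/s per hop): 0.118957, 1.10599 μs; sum = 1.22495 μs.
End-to-end = 30.1 μs.

30.1 μs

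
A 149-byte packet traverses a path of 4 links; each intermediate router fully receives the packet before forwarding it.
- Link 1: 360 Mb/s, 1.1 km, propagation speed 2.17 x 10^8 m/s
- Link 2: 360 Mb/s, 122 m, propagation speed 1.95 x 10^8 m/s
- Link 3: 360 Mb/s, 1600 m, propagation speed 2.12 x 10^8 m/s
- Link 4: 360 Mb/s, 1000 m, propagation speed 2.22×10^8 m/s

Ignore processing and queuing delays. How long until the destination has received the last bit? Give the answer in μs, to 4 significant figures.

L = 149 × 8 = 1192 bits.
Transmission delay per hop = L/R = 1192/360000000 = 3.31111 μs; 4 hops → 13.2444 μs.
Propagation delays (d/s per hop): 5.06912, 0.625641, 7.54717, 4.5045 μs; sum = 17.7464 μs.
End-to-end = 30.99 μs.

30.99 μs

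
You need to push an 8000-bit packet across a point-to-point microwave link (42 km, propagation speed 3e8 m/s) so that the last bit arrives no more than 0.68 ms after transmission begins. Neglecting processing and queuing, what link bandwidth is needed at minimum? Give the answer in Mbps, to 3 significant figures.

Propagation delay = 42000 / 300000000 = 0.14 ms.
Transmission budget = 0.68 − 0.14 = 0.54 ms.
R ≥ L / t_tx = 8000 bits / 0.00054 s = 14.8 Mbps.

14.8 Mbps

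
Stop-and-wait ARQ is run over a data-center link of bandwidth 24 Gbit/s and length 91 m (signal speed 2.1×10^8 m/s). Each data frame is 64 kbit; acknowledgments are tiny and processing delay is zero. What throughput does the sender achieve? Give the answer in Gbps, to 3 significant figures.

t_tx = L/R = 64000/24000000000 = 2.66667e-06 s.
t_prop = 91/210000000 = 4.33333e-07 s; RTT = 8.66667e-07 s.
Cycle = t_tx + RTT = 3.53333e-06 s.
Throughput = L / cycle = 64000 / 3.53333e-06 = 18.1 Gbps.

18.1 Gbps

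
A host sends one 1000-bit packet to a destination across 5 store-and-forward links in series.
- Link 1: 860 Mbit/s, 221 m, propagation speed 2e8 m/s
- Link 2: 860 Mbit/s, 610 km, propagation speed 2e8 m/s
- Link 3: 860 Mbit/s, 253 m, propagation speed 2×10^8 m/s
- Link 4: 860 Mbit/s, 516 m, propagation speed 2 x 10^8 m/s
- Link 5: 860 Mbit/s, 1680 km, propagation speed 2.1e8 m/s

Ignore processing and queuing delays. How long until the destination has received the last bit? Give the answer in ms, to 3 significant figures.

Transmission delay per hop = L/R = 1000/860000000 = 0.00116279 ms; 5 hops → 0.00581395 ms.
Propagation delays (d/s per hop): 0.001105, 3.05, 0.001265, 0.00258, 8 ms; sum = 11.055 ms.
End-to-end = 11.1 ms.

11.1 ms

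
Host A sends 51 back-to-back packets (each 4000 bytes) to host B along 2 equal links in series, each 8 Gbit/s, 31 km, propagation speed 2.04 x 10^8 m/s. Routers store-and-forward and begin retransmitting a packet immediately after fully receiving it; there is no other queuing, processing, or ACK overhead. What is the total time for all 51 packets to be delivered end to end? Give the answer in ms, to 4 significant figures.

0.5119 ms

Per-hop transmission t_tx = L/R = 32000/8000000000 = 0.004 ms.
Per-hop propagation t_prop = 31000/204000000 = 0.151961 ms.
Pipeline fill: first packet needs 2·t_tx to clear all hops; remaining 50 packets each add one t_tx.
Total = (2+51-1)·t_tx + 2·t_prop = 52·0.004 + 2·0.151961 = 0.5119 ms.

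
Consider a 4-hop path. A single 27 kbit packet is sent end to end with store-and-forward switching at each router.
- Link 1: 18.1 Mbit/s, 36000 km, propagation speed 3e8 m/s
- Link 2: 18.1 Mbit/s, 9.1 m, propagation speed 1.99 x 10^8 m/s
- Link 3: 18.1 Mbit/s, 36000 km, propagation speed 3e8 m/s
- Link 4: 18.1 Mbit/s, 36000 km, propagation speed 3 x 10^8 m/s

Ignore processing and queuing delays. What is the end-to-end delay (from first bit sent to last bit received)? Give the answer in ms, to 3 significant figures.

L = 27000 bits.
Transmission delay per hop = L/R = 27000/18100000 = 1.49171 ms; 4 hops → 5.96685 ms.
Propagation delays (d/s per hop): 120, 4.57286e-05, 120, 120 ms; sum = 360 ms.
End-to-end = 366 ms.

366 ms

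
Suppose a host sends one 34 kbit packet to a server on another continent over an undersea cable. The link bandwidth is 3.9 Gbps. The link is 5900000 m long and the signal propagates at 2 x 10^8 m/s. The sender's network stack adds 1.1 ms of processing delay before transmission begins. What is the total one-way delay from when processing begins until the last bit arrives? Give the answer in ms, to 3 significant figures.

L = 34000 bits.
Transmission delay = L/R = 34000 / 3900000000 = 0.00871795 ms.
Propagation delay = d/s = 5900000 m / 200000000 m/s = 29.5 ms.
Plus processing delay 1.1 ms = 1.1 ms.
Total = 30.6 ms.

30.6 ms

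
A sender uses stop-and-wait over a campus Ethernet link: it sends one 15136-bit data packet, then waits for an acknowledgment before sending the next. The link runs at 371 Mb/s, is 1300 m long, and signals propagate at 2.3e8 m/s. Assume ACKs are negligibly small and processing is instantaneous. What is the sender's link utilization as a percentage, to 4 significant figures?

78.30 %

t_tx = L/R = 15136/371000000 = 4.07978e-05 s.
t_prop = 1300/2.3e+08 = 5.65217e-06 s; RTT = 1.13043e-05 s.
Cycle = t_tx + RTT = 5.21022e-05 s.
Utilization = t_tx / cycle = 4.07978e-05/5.21022e-05 = 78.30 %.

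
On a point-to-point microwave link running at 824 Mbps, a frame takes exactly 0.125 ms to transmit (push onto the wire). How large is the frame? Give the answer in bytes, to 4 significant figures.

12880 bytes

L = R × t_tx = 824000000 b/s × 0.000125 s = 103000 bits.
In bytes: 103000 / 8 = 12880 bytes.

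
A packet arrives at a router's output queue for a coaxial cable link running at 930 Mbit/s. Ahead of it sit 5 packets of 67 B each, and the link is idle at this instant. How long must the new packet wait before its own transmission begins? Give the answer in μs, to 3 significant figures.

Each queued packet: L/R = 536/930000000 = 0.576344 μs.
5 queued → 2.88172 μs.
Queuing delay = 2.88 μs.

2.88 μs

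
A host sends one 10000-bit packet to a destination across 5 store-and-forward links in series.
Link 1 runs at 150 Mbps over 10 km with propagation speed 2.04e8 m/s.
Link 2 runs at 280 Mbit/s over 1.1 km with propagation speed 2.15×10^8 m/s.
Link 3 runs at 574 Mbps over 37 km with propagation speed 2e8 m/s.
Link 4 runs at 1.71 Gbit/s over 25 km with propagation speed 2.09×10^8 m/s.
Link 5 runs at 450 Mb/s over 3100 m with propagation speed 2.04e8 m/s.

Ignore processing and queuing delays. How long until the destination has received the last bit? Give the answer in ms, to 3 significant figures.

Transmission delays (L/R per hop): 0.0666667, 0.0357143, 0.0174216, 0.00584795, 0.0222222 ms; sum = 0.147873 ms.
Propagation delays (d/s per hop): 0.0490196, 0.00511628, 0.185, 0.119617, 0.0151961 ms; sum = 0.373949 ms.
End-to-end = 0.522 ms.

0.522 ms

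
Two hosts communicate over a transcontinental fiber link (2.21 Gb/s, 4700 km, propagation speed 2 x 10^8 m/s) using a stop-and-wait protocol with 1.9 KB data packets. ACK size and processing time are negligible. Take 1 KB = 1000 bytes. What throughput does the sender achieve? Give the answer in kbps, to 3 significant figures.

t_tx = L/R = 15200/2210000000 = 6.87783e-06 s.
t_prop = 4700000/200000000 = 0.0235 s; RTT = 0.047 s.
Cycle = t_tx + RTT = 0.0470069 s.
Throughput = L / cycle = 15200 / 0.0470069 = 323 kbps.

323 kbps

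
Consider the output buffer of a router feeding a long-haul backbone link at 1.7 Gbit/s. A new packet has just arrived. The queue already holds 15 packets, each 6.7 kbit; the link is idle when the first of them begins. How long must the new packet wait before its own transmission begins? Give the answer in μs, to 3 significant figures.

59.1 μs

Each queued packet: L/R = 6700/1700000000 = 3.94118 μs.
15 queued → 59.1176 μs.
Queuing delay = 59.1 μs.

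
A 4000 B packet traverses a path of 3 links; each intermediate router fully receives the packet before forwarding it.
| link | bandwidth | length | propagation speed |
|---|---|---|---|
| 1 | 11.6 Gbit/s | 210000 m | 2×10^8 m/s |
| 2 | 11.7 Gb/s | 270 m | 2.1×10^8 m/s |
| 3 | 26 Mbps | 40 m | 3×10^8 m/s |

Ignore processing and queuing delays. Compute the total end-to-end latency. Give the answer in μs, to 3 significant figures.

L = 4000 × 8 = 32000 bits.
Transmission delays (L/R per hop): 2.75862, 2.73504, 1230.77 μs; sum = 1236.26 μs.
Propagation delays (d/s per hop): 1050, 1.28571, 0.133333 μs; sum = 1051.42 μs.
End-to-end = 2290 μs.

2290 μs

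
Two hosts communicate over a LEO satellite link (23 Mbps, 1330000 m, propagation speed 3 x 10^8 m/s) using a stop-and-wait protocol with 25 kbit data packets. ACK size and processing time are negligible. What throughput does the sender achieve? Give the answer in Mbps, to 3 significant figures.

t_tx = L/R = 25000/23000000 = 0.00108696 s.
t_prop = 1330000/300000000 = 0.00443333 s; RTT = 0.00886667 s.
Cycle = t_tx + RTT = 0.00995362 s.
Throughput = L / cycle = 25000 / 0.00995362 = 2.51 Mbps.

2.51 Mbps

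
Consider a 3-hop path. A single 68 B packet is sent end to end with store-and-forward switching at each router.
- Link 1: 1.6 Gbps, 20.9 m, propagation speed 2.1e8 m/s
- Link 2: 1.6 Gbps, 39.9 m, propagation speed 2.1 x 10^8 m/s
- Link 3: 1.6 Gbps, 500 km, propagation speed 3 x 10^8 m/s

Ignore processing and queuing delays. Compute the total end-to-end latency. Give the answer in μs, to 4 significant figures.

L = 68 × 8 = 544 bits.
Transmission delay per hop = L/R = 544/1600000000 = 0.34 μs; 3 hops → 1.02 μs.
Propagation delays (d/s per hop): 0.0995238, 0.19, 1666.67 μs; sum = 1666.96 μs.
End-to-end = 1668 μs.

1668 μs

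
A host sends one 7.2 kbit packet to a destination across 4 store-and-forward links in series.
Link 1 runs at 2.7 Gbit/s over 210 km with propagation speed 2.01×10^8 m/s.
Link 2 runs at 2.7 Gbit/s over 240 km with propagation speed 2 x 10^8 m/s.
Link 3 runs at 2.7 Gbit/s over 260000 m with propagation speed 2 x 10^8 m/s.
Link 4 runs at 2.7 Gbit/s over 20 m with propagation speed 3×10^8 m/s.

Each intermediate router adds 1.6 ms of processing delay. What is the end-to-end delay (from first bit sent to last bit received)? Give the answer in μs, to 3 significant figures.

8360 μs

L = 7200 bits.
Transmission delay per hop = L/R = 7200/2700000000 = 2.66667 μs; 4 hops → 10.6667 μs.
Propagation delays (d/s per hop): 1044.78, 1200, 1300, 0.0666667 μs; sum = 3544.84 μs.
Processing at 3 router(s): 3 × 1.6 ms = 4800 μs.
End-to-end = 8360 μs.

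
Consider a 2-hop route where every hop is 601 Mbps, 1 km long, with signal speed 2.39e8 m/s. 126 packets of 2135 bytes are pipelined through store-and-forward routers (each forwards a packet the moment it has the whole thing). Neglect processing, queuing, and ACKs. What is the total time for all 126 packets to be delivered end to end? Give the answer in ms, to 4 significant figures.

3.618 ms

Per-hop transmission t_tx = L/R = 17080/601000000 = 0.0284193 ms.
Per-hop propagation t_prop = 1000/239000000 = 0.0041841 ms.
Pipeline fill: first packet needs 2·t_tx to clear all hops; remaining 125 packets each add one t_tx.
Total = (2+126-1)·t_tx + 2·t_prop = 127·0.0284193 + 2·0.0041841 = 3.618 ms.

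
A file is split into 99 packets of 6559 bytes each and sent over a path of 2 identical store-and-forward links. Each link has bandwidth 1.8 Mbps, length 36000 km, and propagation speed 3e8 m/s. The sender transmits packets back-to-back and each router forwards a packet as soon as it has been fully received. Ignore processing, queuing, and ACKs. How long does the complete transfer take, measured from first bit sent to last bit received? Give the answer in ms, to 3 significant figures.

Per-hop transmission t_tx = L/R = 52472/1800000 = 29.1511 ms.
Per-hop propagation t_prop = 36000000/300000000 = 120 ms.
Pipeline fill: first packet needs 2·t_tx to clear all hops; remaining 98 packets each add one t_tx.
Total = (2+99-1)·t_tx + 2·t_prop = 100·29.1511 + 2·120 = 3160 ms.

3160 ms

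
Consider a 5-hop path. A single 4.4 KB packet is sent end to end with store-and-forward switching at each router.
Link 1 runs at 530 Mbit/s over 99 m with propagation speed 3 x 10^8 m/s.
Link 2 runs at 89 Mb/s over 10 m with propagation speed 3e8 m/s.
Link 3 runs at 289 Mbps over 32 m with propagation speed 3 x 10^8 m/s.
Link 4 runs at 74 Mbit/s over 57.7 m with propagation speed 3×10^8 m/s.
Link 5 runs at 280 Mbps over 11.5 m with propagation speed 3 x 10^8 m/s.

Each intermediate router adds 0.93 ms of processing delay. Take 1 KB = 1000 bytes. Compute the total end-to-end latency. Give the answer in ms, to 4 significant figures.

L = 35200 bits.
Transmission delays (L/R per hop): 0.0664151, 0.395506, 0.121799, 0.475676, 0.125714 ms; sum = 1.18511 ms.
Propagation delays (d/s per hop): 0.00033, 3.33333e-05, 0.000106667, 0.000192333, 3.83333e-05 ms; sum = 0.000700667 ms.
Processing at 4 router(s): 4 × 0.93 ms = 3.72 ms.
End-to-end = 4.906 ms.

4.906 ms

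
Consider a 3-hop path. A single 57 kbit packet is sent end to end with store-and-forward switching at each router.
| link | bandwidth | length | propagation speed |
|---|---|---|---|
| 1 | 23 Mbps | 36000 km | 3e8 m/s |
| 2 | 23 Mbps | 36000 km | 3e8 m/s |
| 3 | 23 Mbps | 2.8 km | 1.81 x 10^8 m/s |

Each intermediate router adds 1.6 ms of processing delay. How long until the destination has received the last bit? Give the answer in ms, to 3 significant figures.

251 ms

L = 57000 bits.
Transmission delay per hop = L/R = 57000/23000000 = 2.47826 ms; 3 hops → 7.43478 ms.
Propagation delays (d/s per hop): 120, 120, 0.0154696 ms; sum = 240.015 ms.
Processing at 2 router(s): 2 × 1.6 ms = 3.2 ms.
End-to-end = 251 ms.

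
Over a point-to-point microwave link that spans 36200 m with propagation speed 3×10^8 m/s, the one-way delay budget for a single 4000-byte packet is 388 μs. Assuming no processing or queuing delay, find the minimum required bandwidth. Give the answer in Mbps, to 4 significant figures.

119.7 Mbps

L = 32000 bits.
Propagation delay = 36200 / 300000000 = 120.667 μs.
Transmission budget = 388 − 120.667 = 267.333 μs.
R ≥ L / t_tx = 32000 bits / 0.000267333 s = 119.7 Mbps.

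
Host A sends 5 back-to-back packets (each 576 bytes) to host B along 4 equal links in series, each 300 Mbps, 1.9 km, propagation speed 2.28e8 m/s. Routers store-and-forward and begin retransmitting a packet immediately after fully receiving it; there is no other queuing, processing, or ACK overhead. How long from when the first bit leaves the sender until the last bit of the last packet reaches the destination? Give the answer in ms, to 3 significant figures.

0.156 ms

Per-hop transmission t_tx = L/R = 4608/300000000 = 0.01536 ms.
Per-hop propagation t_prop = 1900/2.28e+08 = 0.00833333 ms.
Pipeline fill: first packet needs 4·t_tx to clear all hops; remaining 4 packets each add one t_tx.
Total = (4+5-1)·t_tx + 4·t_prop = 8·0.01536 + 4·0.00833333 = 0.156 ms.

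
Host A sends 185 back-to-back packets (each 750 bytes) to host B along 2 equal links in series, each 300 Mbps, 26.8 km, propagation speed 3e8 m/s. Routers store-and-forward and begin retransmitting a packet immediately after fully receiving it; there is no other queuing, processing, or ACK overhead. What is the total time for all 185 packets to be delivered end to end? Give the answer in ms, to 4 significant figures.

3.899 ms

Per-hop transmission t_tx = L/R = 6000/300000000 = 0.02 ms.
Per-hop propagation t_prop = 26800/300000000 = 0.0893333 ms.
Pipeline fill: first packet needs 2·t_tx to clear all hops; remaining 184 packets each add one t_tx.
Total = (2+185-1)·t_tx + 2·t_prop = 186·0.02 + 2·0.0893333 = 3.899 ms.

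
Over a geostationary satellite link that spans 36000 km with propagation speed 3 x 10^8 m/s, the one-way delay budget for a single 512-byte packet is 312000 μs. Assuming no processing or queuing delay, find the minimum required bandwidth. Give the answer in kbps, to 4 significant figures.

21.33 kbps

L = 4096 bits.
Propagation delay = 36000000 / 300000000 = 120000 μs.
Transmission budget = 312000 − 120000 = 192000 μs.
R ≥ L / t_tx = 4096 bits / 0.192 s = 21.33 kbps.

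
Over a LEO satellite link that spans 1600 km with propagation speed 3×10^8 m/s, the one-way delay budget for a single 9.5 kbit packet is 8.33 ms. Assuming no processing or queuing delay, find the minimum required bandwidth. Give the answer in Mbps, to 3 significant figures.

Propagation delay = 1600000 / 300000000 = 5.33333 ms.
Transmission budget = 8.33 − 5.33333 = 2.99667 ms.
R ≥ L / t_tx = 9500 bits / 0.00299667 s = 3.17 Mbps.

3.17 Mbps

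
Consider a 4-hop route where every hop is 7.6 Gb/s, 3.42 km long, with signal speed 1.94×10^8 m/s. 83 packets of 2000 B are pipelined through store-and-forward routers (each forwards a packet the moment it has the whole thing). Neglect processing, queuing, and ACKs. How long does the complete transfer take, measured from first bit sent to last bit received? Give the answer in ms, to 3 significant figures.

0.252 ms

Per-hop transmission t_tx = L/R = 16000/7600000000 = 0.00210526 ms.
Per-hop propagation t_prop = 3420/194000000 = 0.0176289 ms.
Pipeline fill: first packet needs 4·t_tx to clear all hops; remaining 82 packets each add one t_tx.
Total = (4+83-1)·t_tx + 4·t_prop = 86·0.00210526 + 4·0.0176289 = 0.252 ms.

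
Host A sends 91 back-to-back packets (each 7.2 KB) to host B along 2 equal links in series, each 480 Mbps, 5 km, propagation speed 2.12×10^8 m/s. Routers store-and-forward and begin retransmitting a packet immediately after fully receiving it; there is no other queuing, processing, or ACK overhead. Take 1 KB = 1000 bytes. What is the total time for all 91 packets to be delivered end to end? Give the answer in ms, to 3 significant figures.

11.1 ms

Per-hop transmission t_tx = L/R = 57600/480000000 = 0.12 ms.
Per-hop propagation t_prop = 5000/212000000 = 0.0235849 ms.
Pipeline fill: first packet needs 2·t_tx to clear all hops; remaining 90 packets each add one t_tx.
Total = (2+91-1)·t_tx + 2·t_prop = 92·0.12 + 2·0.0235849 = 11.1 ms.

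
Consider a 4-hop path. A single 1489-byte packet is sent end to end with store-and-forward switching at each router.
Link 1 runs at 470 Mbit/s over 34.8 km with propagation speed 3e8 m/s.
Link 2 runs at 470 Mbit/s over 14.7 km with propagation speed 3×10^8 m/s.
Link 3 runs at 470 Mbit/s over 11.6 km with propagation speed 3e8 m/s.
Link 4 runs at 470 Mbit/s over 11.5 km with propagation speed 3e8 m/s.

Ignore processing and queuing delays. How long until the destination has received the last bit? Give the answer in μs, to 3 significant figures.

343 μs

L = 1489 × 8 = 11912 bits.
Transmission delay per hop = L/R = 11912/470000000 = 25.3447 μs; 4 hops → 101.379 μs.
Propagation delays (d/s per hop): 116, 49, 38.6667, 38.3333 μs; sum = 242 μs.
End-to-end = 343 μs.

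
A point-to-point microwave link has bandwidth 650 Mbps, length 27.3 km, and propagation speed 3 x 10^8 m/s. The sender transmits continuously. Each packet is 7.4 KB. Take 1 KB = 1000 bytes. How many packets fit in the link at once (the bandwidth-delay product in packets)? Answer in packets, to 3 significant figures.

0.999 packets

Propagation delay = 27300 / 300000000 = 9.1e-05 s.
BDP = R × t_prop = 650000000 × 9.1e-05 = 59150 bits.
In packets of 59200 bits: 0.999 packets.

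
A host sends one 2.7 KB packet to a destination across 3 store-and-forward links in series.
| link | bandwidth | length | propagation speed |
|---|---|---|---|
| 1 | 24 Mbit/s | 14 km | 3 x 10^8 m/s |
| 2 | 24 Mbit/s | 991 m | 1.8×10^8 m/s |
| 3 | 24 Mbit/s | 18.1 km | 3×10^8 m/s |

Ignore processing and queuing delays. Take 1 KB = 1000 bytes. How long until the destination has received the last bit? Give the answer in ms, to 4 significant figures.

L = 21600 bits.
Transmission delay per hop = L/R = 21600/24000000 = 0.9 ms; 3 hops → 2.7 ms.
Propagation delays (d/s per hop): 0.0466667, 0.00550556, 0.0603333 ms; sum = 0.112506 ms.
End-to-end = 2.813 ms.

2.813 ms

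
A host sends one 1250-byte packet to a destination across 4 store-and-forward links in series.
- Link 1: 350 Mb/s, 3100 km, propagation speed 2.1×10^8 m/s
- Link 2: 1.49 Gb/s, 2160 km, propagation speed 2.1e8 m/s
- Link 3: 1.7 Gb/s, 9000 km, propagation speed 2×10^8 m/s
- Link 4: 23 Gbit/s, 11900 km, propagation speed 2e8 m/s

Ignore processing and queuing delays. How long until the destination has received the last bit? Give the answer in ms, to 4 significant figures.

L = 1250 × 8 = 10000 bits.
Transmission delays (L/R per hop): 0.0285714, 0.00671141, 0.00588235, 0.000434783 ms; sum = 0.0416 ms.
Propagation delays (d/s per hop): 14.7619, 10.2857, 45, 59.5 ms; sum = 129.548 ms.
End-to-end = 129.6 ms.

129.6 ms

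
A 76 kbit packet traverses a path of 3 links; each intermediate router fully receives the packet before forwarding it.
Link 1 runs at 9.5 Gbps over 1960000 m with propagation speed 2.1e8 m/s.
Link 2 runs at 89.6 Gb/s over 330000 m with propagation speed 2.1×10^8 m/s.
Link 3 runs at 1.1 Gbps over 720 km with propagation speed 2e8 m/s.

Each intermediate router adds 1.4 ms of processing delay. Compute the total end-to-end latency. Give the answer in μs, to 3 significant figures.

L = 76000 bits.
Transmission delays (L/R per hop): 8, 0.848214, 69.0909 μs; sum = 77.9391 μs.
Propagation delays (d/s per hop): 9333.33, 1571.43, 3600 μs; sum = 14504.8 μs.
Processing at 2 router(s): 2 × 1.4 ms = 2800 μs.
End-to-end = 17400 μs.

17400 μs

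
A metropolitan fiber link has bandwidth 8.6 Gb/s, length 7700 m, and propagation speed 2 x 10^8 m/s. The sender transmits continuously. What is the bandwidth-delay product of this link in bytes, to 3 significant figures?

41400 bytes

Propagation delay = 7700 / 200000000 = 3.85e-05 s.
BDP = R × t_prop = 8600000000 × 3.85e-05 = 331100 bits.
In bytes: 331100/8 = 41400 bytes.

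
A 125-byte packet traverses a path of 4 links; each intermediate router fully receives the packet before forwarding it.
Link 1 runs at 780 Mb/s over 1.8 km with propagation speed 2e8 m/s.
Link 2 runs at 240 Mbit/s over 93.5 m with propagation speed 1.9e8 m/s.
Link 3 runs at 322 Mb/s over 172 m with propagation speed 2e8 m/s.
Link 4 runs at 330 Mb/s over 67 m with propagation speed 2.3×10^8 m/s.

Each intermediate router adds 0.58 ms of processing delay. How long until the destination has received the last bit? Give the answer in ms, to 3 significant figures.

1.76 ms

L = 125 × 8 = 1000 bits.
Transmission delays (L/R per hop): 0.00128205, 0.00416667, 0.00310559, 0.0030303 ms; sum = 0.0115846 ms.
Propagation delays (d/s per hop): 0.009, 0.000492105, 0.00086, 0.000291304 ms; sum = 0.0106434 ms.
Processing at 3 router(s): 3 × 0.58 ms = 1.74 ms.
End-to-end = 1.76 ms.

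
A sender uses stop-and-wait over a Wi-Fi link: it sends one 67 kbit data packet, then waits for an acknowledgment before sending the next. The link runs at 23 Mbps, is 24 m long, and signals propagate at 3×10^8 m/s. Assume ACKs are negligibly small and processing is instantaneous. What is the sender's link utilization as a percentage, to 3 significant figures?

100 %

t_tx = L/R = 67000/23000000 = 0.00291304 s.
t_prop = 24/300000000 = 8e-08 s; RTT = 1.6e-07 s.
Cycle = t_tx + RTT = 0.0029132 s.
Utilization = t_tx / cycle = 0.00291304/0.0029132 = 100 %.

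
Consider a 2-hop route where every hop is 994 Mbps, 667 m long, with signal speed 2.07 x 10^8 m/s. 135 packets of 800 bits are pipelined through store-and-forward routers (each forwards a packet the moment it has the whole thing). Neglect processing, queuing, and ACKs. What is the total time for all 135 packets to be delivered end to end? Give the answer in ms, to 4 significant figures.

0.1159 ms

Per-hop transmission t_tx = L/R = 800/994000000 = 0.000804829 ms.
Per-hop propagation t_prop = 667/2.07e+08 = 0.00322222 ms.
Pipeline fill: first packet needs 2·t_tx to clear all hops; remaining 134 packets each add one t_tx.
Total = (2+135-1)·t_tx + 2·t_prop = 136·0.000804829 + 2·0.00322222 = 0.1159 ms.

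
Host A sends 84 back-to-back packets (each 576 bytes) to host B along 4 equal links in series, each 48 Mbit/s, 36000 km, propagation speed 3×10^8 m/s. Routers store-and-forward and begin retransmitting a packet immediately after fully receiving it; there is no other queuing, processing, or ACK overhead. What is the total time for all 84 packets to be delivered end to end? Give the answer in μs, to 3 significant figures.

Per-hop transmission t_tx = L/R = 4608/48000000 = 96 μs.
Per-hop propagation t_prop = 36000000/300000000 = 120000 μs.
Pipeline fill: first packet needs 4·t_tx to clear all hops; remaining 83 packets each add one t_tx.
Total = (4+84-1)·t_tx + 4·t_prop = 87·96 + 4·120000 = 488000 μs.

488000 μs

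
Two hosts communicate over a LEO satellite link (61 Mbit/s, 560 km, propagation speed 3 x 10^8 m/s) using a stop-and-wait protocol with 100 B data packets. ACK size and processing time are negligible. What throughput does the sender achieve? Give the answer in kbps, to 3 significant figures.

t_tx = L/R = 800/61000000 = 1.31148e-05 s.
t_prop = 560000/300000000 = 0.00186667 s; RTT = 0.00373333 s.
Cycle = t_tx + RTT = 0.00374645 s.
Throughput = L / cycle = 800 / 0.00374645 = 214 kbps.

214 kbps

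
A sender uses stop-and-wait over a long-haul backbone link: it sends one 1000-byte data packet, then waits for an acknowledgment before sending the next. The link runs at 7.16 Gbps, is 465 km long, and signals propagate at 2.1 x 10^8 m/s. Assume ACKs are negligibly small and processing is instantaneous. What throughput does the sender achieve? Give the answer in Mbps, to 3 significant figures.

1.81 Mbps

t_tx = L/R = 8000/7160000000 = 1.11732e-06 s.
t_prop = 465000/210000000 = 0.00221429 s; RTT = 0.00442857 s.
Cycle = t_tx + RTT = 0.00442969 s.
Throughput = L / cycle = 8000 / 0.00442969 = 1.81 Mbps.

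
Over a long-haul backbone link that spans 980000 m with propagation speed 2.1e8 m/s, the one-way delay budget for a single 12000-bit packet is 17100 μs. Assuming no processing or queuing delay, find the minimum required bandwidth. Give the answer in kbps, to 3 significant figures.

Propagation delay = 980000 / 210000000 = 4666.67 μs.
Transmission budget = 17100 − 4666.67 = 12433.3 μs.
R ≥ L / t_tx = 12000 bits / 0.0124333 s = 965 kbps.

965 kbps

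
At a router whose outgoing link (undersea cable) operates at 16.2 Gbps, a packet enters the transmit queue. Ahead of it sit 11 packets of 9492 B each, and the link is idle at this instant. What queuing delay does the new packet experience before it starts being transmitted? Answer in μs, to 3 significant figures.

Each queued packet: L/R = 75936/16200000000 = 4.68741 μs.
11 queued → 51.5615 μs.
Queuing delay = 51.6 μs.

51.6 μs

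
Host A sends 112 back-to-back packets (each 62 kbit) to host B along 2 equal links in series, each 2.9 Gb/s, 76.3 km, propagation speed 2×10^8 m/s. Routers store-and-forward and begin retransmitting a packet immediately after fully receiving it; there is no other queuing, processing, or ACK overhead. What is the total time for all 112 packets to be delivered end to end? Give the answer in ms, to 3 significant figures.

Per-hop transmission t_tx = L/R = 62000/2900000000 = 0.0213793 ms.
Per-hop propagation t_prop = 76300/200000000 = 0.3815 ms.
Pipeline fill: first packet needs 2·t_tx to clear all hops; remaining 111 packets each add one t_tx.
Total = (2+112-1)·t_tx + 2·t_prop = 113·0.0213793 + 2·0.3815 = 3.18 ms.

3.18 ms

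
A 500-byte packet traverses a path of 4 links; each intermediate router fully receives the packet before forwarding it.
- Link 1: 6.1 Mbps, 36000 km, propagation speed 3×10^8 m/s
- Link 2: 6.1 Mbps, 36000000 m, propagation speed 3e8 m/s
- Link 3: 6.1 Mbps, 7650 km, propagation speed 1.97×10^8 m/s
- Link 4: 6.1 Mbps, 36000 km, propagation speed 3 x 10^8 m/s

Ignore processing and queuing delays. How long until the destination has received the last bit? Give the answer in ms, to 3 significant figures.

L = 500 × 8 = 4000 bits.
Transmission delay per hop = L/R = 4000/6100000 = 0.655738 ms; 4 hops → 2.62295 ms.
Propagation delays (d/s per hop): 120, 120, 38.8325, 120 ms; sum = 398.832 ms.
End-to-end = 401 ms.

401 ms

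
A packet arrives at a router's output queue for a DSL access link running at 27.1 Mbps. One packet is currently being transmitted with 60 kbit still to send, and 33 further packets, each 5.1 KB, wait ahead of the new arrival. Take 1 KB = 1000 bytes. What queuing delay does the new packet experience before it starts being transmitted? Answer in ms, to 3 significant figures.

Each queued packet: L/R = 40800/27100000 = 1.50554 ms.
33 queued → 49.6827 ms.
Plus remaining 60000 bits of current packet: 2.21402 ms.
Queuing delay = 51.9 ms.

51.9 ms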